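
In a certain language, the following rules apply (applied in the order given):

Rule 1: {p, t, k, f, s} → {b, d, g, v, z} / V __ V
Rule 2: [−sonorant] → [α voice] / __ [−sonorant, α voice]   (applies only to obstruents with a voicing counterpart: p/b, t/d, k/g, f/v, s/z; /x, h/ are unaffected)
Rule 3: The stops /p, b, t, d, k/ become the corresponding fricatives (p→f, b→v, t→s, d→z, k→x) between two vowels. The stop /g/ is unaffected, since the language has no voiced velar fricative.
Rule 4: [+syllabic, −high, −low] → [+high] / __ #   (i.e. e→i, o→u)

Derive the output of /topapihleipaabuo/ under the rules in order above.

Rule 1 (intervocalic voicing): /p/ is a voiceless obstruent between vowels /o/ and /a/, so it voices to [b]. /p/ is a voiceless obstruent between vowels /a/ and /i/, so it voices to [b]. /p/ is a voiceless obstruent between vowels /i/ and /a/, so it voices to [b]. /topapihleipaabuo/ → tobabihleibaabuo.
Rule 2 (regressive voicing assimilation): no segment meets the environment; /tobabihleibaabuo/ is unchanged.
Rule 3 (intervocalic spirantization): /b/ is a stop between vowels /o/ and /a/, so it spirantizes to the fricative [v]. /b/ is a stop between vowels /a/ and /i/, so it spirantizes to the fricative [v]. /b/ is a stop between vowels /i/ and /a/, so it spirantizes to the fricative [v]. /b/ is a stop between vowels /a/ and /u/, so it spirantizes to the fricative [v]. /tobabihleibaabuo/ → tovavihleivaavuo.
Rule 4 (final vowel raising): /o/ is a mid vowel in word-final position, so it raises to [u]. /tovavihleivaavuo/ → tovavihleivaavuu.

tovavihleivaavuu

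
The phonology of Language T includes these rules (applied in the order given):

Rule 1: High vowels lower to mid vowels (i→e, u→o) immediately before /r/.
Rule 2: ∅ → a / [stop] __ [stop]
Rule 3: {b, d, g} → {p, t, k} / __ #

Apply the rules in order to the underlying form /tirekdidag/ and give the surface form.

Rule 1 (pre-rhotic lowering): /i/ is a high vowel immediately before /r/, so it lowers to [e]. /tirekdidag/ → terekdidag.
Rule 2 (stop-cluster a-epenthesis): /k/ and /d/ form a stop–stop cluster, so [a] is inserted between them. /terekdidag/ → terekadidag.
Rule 3 (final devoicing): /g/ is a voiced stop in word-final position, so it devoices to [k]. /terekadidag/ → terekadidak.

terekadidak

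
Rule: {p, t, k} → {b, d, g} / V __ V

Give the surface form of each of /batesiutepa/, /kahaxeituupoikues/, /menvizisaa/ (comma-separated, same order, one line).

badesiudeba, kahaxeiduuboigues, menvizisaa

/batesiutepa/: /t/ is a voiceless stop between vowels /a/ and /e/, so it voices to [d]. /t/ is a voiceless stop between vowels /u/ and /e/, so it voices to [d]. /p/ is a voiceless stop between vowels /e/ and /a/, so it voices to [b]. → [badesiudeba].
/kahaxeituupoikues/: /t/ is a voiceless stop between vowels /i/ and /u/, so it voices to [d]. /p/ is a voiceless stop between vowels /u/ and /o/, so it voices to [b]. /k/ is a voiceless stop between vowels /i/ and /u/, so it voices to [g]. → [kahaxeiduuboigues].
/menvizisaa/: the rule's environment is not met; surfaces unchanged as [menvizisaa].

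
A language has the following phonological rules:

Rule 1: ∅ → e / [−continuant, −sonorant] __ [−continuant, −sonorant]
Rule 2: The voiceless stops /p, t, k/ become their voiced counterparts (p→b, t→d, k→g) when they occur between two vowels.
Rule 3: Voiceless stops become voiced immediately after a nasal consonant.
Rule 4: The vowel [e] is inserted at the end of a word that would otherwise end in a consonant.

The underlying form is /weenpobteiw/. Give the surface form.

Rule 1 (stop-cluster e-epenthesis): /b/ and /t/ form a stop–stop cluster, so [e] is inserted between them. /weenpobteiw/ → weenpobeteiw.
Rule 2 (intervocalic voicing): /t/ is a voiceless stop between vowels /e/ and /e/, so it voices to [d]. /weenpobeteiw/ → weenpobedeiw.
Rule 3 (post-nasal voicing): /p/ is a voiceless stop immediately after the nasal /n/, so it voices to [b]. /weenpobedeiw/ → weenbobedeiw.
Rule 4 (final e-epenthesis): the form ends in the consonant /w/, so [e] is inserted word-finally. /weenbobedeiw/ → weenbobedeiwe.

weenbobedeiwe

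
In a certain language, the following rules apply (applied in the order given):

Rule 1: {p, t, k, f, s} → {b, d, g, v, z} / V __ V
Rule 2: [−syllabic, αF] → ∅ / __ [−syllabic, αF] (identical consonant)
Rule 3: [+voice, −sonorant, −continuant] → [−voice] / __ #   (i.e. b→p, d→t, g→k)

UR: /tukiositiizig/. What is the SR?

tugiozidiizik

Rule 1 (intervocalic voicing): /k/ is a voiceless obstruent between vowels /u/ and /i/, so it voices to [g]. /s/ is a voiceless obstruent between vowels /o/ and /i/, so it voices to [z]. /t/ is a voiceless obstruent between vowels /i/ and /i/, so it voices to [d]. /tukiositiizig/ → tugiozidiizig.
Rule 2 (degemination): no segment meets the environment; /tugiozidiizig/ is unchanged.
Rule 3 (final devoicing): /g/ is a voiced stop in word-final position, so it devoices to [k]. /tugiozidiizig/ → tugiozidiizik.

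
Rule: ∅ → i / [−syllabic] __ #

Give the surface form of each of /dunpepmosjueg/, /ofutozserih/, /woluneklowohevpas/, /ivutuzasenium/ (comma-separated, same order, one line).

/dunpepmosjueg/: the form ends in the consonant /g/, so [i] is inserted word-finally. → [dunpepmosjuegi].
/ofutozserih/: the form ends in the consonant /h/, so [i] is inserted word-finally. → [ofutozserihi].
/woluneklowohevpas/: the form ends in the consonant /s/, so [i] is inserted word-finally. → [woluneklowohevpasi].
/ivutuzasenium/: the form ends in the consonant /m/, so [i] is inserted word-finally. → [ivutuzaseniumi].

dunpepmosjuegi, ofutozserihi, woluneklowohevpasi, ivutuzaseniumi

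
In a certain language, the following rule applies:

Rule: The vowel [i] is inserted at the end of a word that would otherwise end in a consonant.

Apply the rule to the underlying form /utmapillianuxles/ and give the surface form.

utmapillianuxlesi

the form ends in the consonant /s/, so [i] is inserted word-finally.
Surface form: [utmapillianuxlesi].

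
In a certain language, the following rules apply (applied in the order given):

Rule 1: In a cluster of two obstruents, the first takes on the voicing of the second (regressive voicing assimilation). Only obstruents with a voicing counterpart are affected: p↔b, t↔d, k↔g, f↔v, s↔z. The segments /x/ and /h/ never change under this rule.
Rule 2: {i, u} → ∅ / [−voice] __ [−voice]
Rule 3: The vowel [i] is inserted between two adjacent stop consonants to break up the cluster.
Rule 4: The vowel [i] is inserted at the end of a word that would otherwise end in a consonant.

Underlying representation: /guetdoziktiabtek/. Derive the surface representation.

guedidozikitiapiteki

Rule 1 (regressive voicing assimilation): /t/ precedes the voiced obstruent /d/, so it voices to [d] by assimilation. /b/ precedes the voiceless obstruent /t/, so it devoices to [p] by assimilation. /guetdoziktiabtek/ → gueddoziktiaptek.
Rule 2 (high vowel syncope): no segment meets the environment; /gueddoziktiaptek/ is unchanged.
Rule 3 (stop-cluster i-epenthesis): /d/ and /d/ form a stop–stop cluster, so [i] is inserted between them. /k/ and /t/ form a stop–stop cluster, so [i] is inserted between them. /p/ and /t/ form a stop–stop cluster, so [i] is inserted between them. /gueddoziktiaptek/ → guedidozikitiapitek.
Rule 4 (final i-epenthesis): the form ends in the consonant /k/, so [i] is inserted word-finally. /guedidozikitiapitek/ → guedidozikitiapiteki.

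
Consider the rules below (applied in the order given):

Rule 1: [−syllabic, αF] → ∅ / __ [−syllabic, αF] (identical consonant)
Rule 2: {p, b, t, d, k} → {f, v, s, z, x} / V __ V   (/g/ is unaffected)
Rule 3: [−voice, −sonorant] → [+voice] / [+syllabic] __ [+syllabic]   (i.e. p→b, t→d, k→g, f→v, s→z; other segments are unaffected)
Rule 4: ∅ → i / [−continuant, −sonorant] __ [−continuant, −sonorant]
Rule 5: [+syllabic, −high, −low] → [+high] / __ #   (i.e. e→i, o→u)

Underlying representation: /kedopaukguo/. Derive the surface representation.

kezovaukiguu

Rule 1 (degemination): no segment meets the environment; /kedopaukguo/ is unchanged.
Rule 2 (intervocalic spirantization): /d/ is a stop between vowels /e/ and /o/, so it spirantizes to the fricative [z]. /p/ is a stop between vowels /o/ and /a/, so it spirantizes to the fricative [f]. /kedopaukguo/ → kezofaukguo.
Rule 3 (intervocalic voicing): /f/ is a voiceless obstruent between vowels /o/ and /a/, so it voices to [v]. /kezofaukguo/ → kezovaukguo.
Rule 4 (stop-cluster i-epenthesis): /k/ and /g/ form a stop–stop cluster, so [i] is inserted between them. /kezovaukguo/ → kezovaukiguo.
Rule 5 (final vowel raising): /o/ is a mid vowel in word-final position, so it raises to [u]. /kezovaukiguo/ → kezovaukiguu.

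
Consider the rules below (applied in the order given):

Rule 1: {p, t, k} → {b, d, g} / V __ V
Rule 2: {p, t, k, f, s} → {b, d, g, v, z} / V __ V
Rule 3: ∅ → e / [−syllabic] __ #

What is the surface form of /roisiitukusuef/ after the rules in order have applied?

Rule 1 (intervocalic voicing): /t/ is a voiceless stop between vowels /i/ and /u/, so it voices to [d]. /k/ is a voiceless stop between vowels /u/ and /u/, so it voices to [g]. /roisiitukusuef/ → roisiidugusuef.
Rule 2 (intervocalic voicing): /s/ is a voiceless obstruent between vowels /i/ and /i/, so it voices to [z]. /s/ is a voiceless obstruent between vowels /u/ and /u/, so it voices to [z]. /roisiidugusuef/ → roiziiduguzuef.
Rule 3 (final e-epenthesis): the form ends in the consonant /f/, so [e] is inserted word-finally. /roiziiduguzuef/ → roiziiduguzuefe.

roiziiduguzuefe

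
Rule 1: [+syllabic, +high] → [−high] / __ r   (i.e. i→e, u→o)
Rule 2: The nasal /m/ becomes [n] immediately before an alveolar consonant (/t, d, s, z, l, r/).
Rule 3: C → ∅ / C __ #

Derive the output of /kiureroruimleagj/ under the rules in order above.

kioreroruinleag

Rule 1 (pre-rhotic lowering): /u/ is a high vowel immediately before /r/, so it lowers to [o]. /kiureroruimleagj/ → kioreroruimleagj.
Rule 2 (nasal place assimilation): /m/ precedes the alveolar consonant /l/, so it assimilates in place to [n]. /kioreroruimleagj/ → kioreroruinleagj.
Rule 3 (final cluster simplification): /j/ is the second consonant of a word-final cluster /gj/, so it deletes. /kioreroruinleagj/ → kioreroruinleag.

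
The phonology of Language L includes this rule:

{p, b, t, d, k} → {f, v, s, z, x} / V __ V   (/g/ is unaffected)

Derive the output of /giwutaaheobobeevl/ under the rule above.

giwusaaheovoveevl

/t/ is a stop between vowels /u/ and /a/, so it spirantizes to the fricative [s].
/b/ is a stop between vowels /o/ and /o/, so it spirantizes to the fricative [v].
/b/ is a stop between vowels /o/ and /e/, so it spirantizes to the fricative [v].
Surface form: [giwusaaheovoveevl].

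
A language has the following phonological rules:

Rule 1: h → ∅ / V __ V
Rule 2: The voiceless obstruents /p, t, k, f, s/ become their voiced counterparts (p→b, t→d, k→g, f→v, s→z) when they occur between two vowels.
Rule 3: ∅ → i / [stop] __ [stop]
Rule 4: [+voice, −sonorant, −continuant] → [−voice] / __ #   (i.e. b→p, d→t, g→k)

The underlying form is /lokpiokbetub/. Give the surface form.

Rule 1 (intervocalic h-deletion): no segment meets the environment; /lokpiokbetub/ is unchanged.
Rule 2 (intervocalic voicing): /t/ is a voiceless obstruent between vowels /e/ and /u/, so it voices to [d]. /lokpiokbetub/ → lokpiokbedub.
Rule 3 (stop-cluster i-epenthesis): /k/ and /p/ form a stop–stop cluster, so [i] is inserted between them. /k/ and /b/ form a stop–stop cluster, so [i] is inserted between them. /lokpiokbedub/ → lokipiokibedub.
Rule 4 (final devoicing): /b/ is a voiced stop in word-final position, so it devoices to [p]. /lokipiokibedub/ → lokipiokibedup.

lokipiokibedup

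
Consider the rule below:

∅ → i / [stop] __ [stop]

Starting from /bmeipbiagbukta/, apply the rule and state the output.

/p/ and /b/ form a stop–stop cluster, so [i] is inserted between them.
/g/ and /b/ form a stop–stop cluster, so [i] is inserted between them.
/k/ and /t/ form a stop–stop cluster, so [i] is inserted between them.
Surface form: [bmeipibiagibukita].

bmeipibiagibukita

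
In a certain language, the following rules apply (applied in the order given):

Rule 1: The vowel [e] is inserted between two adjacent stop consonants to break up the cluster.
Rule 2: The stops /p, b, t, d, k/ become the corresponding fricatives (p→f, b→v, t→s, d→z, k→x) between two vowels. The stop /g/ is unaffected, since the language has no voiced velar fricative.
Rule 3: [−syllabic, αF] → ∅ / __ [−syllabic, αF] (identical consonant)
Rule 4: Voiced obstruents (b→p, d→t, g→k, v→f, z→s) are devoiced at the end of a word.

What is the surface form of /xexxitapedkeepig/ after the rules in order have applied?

Rule 1 (stop-cluster e-epenthesis): /d/ and /k/ form a stop–stop cluster, so [e] is inserted between them. /xexxitapedkeepig/ → xexxitapedekeepig.
Rule 2 (intervocalic spirantization): /t/ is a stop between vowels /i/ and /a/, so it spirantizes to the fricative [s]. /p/ is a stop between vowels /a/ and /e/, so it spirantizes to the fricative [f]. /d/ is a stop between vowels /e/ and /e/, so it spirantizes to the fricative [z]. /k/ is a stop between vowels /e/ and /e/, so it spirantizes to the fricative [x]. /p/ is a stop between vowels /e/ and /i/, so it spirantizes to the fricative [f]. /xexxitapedekeepig/ → xexxisafezexeefig.
Rule 3 (degemination): /xx/ is a geminate; the first /x/ deletes. /xexxisafezexeefig/ → xexisafezexeefig.
Rule 4 (final devoicing): /g/ is a voiced obstruent in word-final position, so it devoices to [k]. /xexisafezexeefig/ → xexisafezexeefik.

xexisafezexeefik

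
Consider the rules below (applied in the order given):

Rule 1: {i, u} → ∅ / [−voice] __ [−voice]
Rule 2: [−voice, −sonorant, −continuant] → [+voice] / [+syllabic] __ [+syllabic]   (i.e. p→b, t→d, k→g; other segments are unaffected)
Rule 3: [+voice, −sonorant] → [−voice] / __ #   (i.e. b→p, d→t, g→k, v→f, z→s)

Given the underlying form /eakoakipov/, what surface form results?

Rule 1 (high vowel syncope): /i/ is a high vowel flanked by voiceless consonants /k/ and /p/, so it deletes. /eakoakipov/ → eakoakpov.
Rule 2 (intervocalic voicing): /k/ is a voiceless stop between vowels /a/ and /o/, so it voices to [g]. /eakoakpov/ → eagoakpov.
Rule 3 (final devoicing): /v/ is a voiced obstruent in word-final position, so it devoices to [f]. /eagoakpov/ → eagoakpof.

eagoakpof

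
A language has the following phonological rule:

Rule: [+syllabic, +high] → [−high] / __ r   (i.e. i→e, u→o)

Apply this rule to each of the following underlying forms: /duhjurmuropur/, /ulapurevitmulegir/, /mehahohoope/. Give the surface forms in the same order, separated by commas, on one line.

duhjormoropor, ulaporevitmuleger, mehahohoope

/duhjurmuropur/: /u/ is a high vowel immediately before /r/, so it lowers to [o]. /u/ is a high vowel immediately before /r/, so it lowers to [o]. /u/ is a high vowel immediately before /r/, so it lowers to [o]. → [duhjormoropor].
/ulapurevitmulegir/: /u/ is a high vowel immediately before /r/, so it lowers to [o]. /i/ is a high vowel immediately before /r/, so it lowers to [e]. → [ulaporevitmuleger].
/mehahohoope/: the rule's environment is not met; surfaces unchanged as [mehahohoope].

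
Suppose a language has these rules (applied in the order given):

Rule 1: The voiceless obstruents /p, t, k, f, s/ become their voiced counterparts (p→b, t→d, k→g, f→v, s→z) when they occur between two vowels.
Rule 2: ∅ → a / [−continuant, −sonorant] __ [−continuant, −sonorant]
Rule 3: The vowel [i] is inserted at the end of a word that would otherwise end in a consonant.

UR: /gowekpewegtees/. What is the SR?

gowekapewegateesi

Rule 1 (intervocalic voicing): no segment meets the environment; /gowekpewegtees/ is unchanged.
Rule 2 (stop-cluster a-epenthesis): /k/ and /p/ form a stop–stop cluster, so [a] is inserted between them. /g/ and /t/ form a stop–stop cluster, so [a] is inserted between them. /gowekpewegtees/ → gowekapewegatees.
Rule 3 (final i-epenthesis): the form ends in the consonant /s/, so [i] is inserted word-finally. /gowekapewegatees/ → gowekapewegateesi.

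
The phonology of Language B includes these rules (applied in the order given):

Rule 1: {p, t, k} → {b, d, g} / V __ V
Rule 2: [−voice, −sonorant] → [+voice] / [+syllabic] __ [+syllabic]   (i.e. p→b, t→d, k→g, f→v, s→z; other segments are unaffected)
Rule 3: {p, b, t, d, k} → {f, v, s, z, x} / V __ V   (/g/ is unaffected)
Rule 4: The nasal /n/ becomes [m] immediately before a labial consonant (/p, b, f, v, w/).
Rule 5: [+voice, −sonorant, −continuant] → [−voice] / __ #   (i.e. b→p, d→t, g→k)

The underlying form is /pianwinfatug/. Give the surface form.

Rule 1 (intervocalic voicing): /t/ is a voiceless stop between vowels /a/ and /u/, so it voices to [d]. /pianwinfatug/ → pianwinfadug.
Rule 2 (intervocalic voicing): no segment meets the environment; /pianwinfadug/ is unchanged.
Rule 3 (intervocalic spirantization): /d/ is a stop between vowels /a/ and /u/, so it spirantizes to the fricative [z]. /pianwinfadug/ → pianwinfazug.
Rule 4 (nasal place assimilation): /n/ precedes the labial consonant /w/, so it assimilates in place to [m]. /n/ precedes the labial consonant /f/, so it assimilates in place to [m]. /pianwinfazug/ → piamwimfazug.
Rule 5 (final devoicing): /g/ is a voiced stop in word-final position, so it devoices to [k]. /piamwimfazug/ → piamwimfazuk.

piamwimfazuk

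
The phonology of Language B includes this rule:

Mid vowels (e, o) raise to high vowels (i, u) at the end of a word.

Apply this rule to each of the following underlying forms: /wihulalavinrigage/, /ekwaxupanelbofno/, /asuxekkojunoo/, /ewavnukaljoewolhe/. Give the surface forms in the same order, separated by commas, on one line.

/wihulalavinrigage/: /e/ is a mid vowel in word-final position, so it raises to [i]. → [wihulalavinrigagi].
/ekwaxupanelbofno/: /o/ is a mid vowel in word-final position, so it raises to [u]. → [ekwaxupanelbofnu].
/asuxekkojunoo/: /o/ is a mid vowel in word-final position, so it raises to [u]. → [asuxekkojunou].
/ewavnukaljoewolhe/: /e/ is a mid vowel in word-final position, so it raises to [i]. → [ewavnukaljoewolhi].

wihulalavinrigagi, ekwaxupanelbofnu, asuxekkojunou, ewavnukaljoewolhi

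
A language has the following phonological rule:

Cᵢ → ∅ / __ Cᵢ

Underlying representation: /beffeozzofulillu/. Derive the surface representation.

/ff/ is a geminate; the first /f/ deletes.
/zz/ is a geminate; the first /z/ deletes.
/ll/ is a geminate; the first /l/ deletes.
The other instances of /b/, /f/, /z/, /l/ do not occur in the required environment and remain unchanged.
Surface form: [befeozofulilu].

befeozofulilu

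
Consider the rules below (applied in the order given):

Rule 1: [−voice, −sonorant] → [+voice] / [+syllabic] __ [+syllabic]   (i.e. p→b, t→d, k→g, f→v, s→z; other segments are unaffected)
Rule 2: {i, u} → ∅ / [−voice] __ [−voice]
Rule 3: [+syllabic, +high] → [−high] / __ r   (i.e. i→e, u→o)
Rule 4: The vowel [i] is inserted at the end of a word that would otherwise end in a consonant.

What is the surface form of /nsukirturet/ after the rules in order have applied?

nsugertoreti

Rule 1 (intervocalic voicing): /k/ is a voiceless obstruent between vowels /u/ and /i/, so it voices to [g]. /nsukirturet/ → nsugirturet.
Rule 2 (high vowel syncope): no segment meets the environment; /nsugirturet/ is unchanged.
Rule 3 (pre-rhotic lowering): /i/ is a high vowel immediately before /r/, so it lowers to [e]. /u/ is a high vowel immediately before /r/, so it lowers to [o]. /nsugirturet/ → nsugertoret.
Rule 4 (final i-epenthesis): the form ends in the consonant /t/, so [i] is inserted word-finally. /nsugertoret/ → nsugertoreti.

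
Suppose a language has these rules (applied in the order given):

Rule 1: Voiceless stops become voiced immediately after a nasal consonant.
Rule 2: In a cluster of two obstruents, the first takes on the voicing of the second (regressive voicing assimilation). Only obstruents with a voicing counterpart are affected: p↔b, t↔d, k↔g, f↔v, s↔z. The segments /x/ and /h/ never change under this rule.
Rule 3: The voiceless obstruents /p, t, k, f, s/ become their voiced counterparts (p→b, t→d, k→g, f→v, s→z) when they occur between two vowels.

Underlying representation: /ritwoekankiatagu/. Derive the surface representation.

Rule 1 (post-nasal voicing): /k/ is a voiceless stop immediately after the nasal /n/, so it voices to [g]. /ritwoekankiatagu/ → ritwoekangiatagu.
Rule 2 (regressive voicing assimilation): no segment meets the environment; /ritwoekangiatagu/ is unchanged.
Rule 3 (intervocalic voicing): /k/ is a voiceless obstruent between vowels /e/ and /a/, so it voices to [g]. /t/ is a voiceless obstruent between vowels /a/ and /a/, so it voices to [d]. /ritwoekangiatagu/ → ritwoegangiadagu.

ritwoegangiadagu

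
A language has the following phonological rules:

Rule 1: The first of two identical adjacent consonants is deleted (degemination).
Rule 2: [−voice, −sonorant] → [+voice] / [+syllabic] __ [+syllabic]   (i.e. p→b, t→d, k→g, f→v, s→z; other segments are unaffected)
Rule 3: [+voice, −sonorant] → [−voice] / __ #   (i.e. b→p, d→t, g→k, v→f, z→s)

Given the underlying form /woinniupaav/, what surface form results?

woiniubaaf

Rule 1 (degemination): /nn/ is a geminate; the first /n/ deletes. /woinniupaav/ → woiniupaav.
Rule 2 (intervocalic voicing): /p/ is a voiceless obstruent between vowels /u/ and /a/, so it voices to [b]. /woiniupaav/ → woiniubaav.
Rule 3 (final devoicing): /v/ is a voiced obstruent in word-final position, so it devoices to [f]. /woiniubaav/ → woiniubaaf.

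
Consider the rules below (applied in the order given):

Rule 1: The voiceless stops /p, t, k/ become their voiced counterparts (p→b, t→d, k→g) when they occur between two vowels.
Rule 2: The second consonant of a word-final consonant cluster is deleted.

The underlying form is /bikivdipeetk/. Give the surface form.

Rule 1 (intervocalic voicing): /k/ is a voiceless stop between vowels /i/ and /i/, so it voices to [g]. /p/ is a voiceless stop between vowels /i/ and /e/, so it voices to [b]. /bikivdipeetk/ → bigivdibeetk.
Rule 2 (final cluster simplification): /k/ is the second consonant of a word-final cluster /tk/, so it deletes. /bigivdibeetk/ → bigivdibeet.

bigivdibeet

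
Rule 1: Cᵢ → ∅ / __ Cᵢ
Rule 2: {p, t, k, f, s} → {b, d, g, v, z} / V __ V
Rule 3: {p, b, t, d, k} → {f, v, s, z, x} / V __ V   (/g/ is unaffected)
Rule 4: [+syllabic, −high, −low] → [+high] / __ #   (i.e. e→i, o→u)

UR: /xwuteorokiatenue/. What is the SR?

xwuzeorogiazenui

Rule 1 (degemination): no segment meets the environment; /xwuteorokiatenue/ is unchanged.
Rule 2 (intervocalic voicing): /t/ is a voiceless obstruent between vowels /u/ and /e/, so it voices to [d]. /k/ is a voiceless obstruent between vowels /o/ and /i/, so it voices to [g]. /t/ is a voiceless obstruent between vowels /a/ and /e/, so it voices to [d]. /xwuteorokiatenue/ → xwudeorogiadenue.
Rule 3 (intervocalic spirantization): /d/ is a stop between vowels /u/ and /e/, so it spirantizes to the fricative [z]. /d/ is a stop between vowels /a/ and /e/, so it spirantizes to the fricative [z]. /xwudeorogiadenue/ → xwuzeorogiazenue.
Rule 4 (final vowel raising): /e/ is a mid vowel in word-final position, so it raises to [i]. /xwuzeorogiazenue/ → xwuzeorogiazenui.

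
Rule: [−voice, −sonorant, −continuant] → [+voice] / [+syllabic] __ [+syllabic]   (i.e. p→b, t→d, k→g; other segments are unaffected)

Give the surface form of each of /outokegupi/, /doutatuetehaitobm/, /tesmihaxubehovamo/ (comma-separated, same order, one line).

/outokegupi/: /t/ is a voiceless stop between vowels /u/ and /o/, so it voices to [d]. /k/ is a voiceless stop between vowels /o/ and /e/, so it voices to [g]. /p/ is a voiceless stop between vowels /u/ and /i/, so it voices to [b]. → [oudogegubi].
/doutatuetehaitobm/: /t/ is a voiceless stop between vowels /u/ and /a/, so it voices to [d]. /t/ is a voiceless stop between vowels /a/ and /u/, so it voices to [d]. /t/ is a voiceless stop between vowels /e/ and /e/, so it voices to [d]. /t/ is a voiceless stop between vowels /i/ and /o/, so it voices to [d]. → [doudaduedehaidobm].
/tesmihaxubehovamo/: the rule's environment is not met; surfaces unchanged as [tesmihaxubehovamo].

oudogegubi, doudaduedehaidobm, tesmihaxubehovamo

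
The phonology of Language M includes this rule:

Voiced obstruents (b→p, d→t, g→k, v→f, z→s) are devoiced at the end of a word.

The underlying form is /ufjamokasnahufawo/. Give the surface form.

ufjamokasnahufawo

No segment of /ufjamokasnahufawo/ meets the structural description of the rule, so the form surfaces unchanged.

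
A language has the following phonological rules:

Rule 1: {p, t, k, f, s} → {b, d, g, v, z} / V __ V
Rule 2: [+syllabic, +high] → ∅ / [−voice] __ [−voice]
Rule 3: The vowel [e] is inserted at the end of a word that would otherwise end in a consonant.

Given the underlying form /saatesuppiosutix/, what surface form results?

saadezuppiozudixe

Rule 1 (intervocalic voicing): /t/ is a voiceless obstruent between vowels /a/ and /e/, so it voices to [d]. /s/ is a voiceless obstruent between vowels /e/ and /u/, so it voices to [z]. /s/ is a voiceless obstruent between vowels /o/ and /u/, so it voices to [z]. /t/ is a voiceless obstruent between vowels /u/ and /i/, so it voices to [d]. /saatesuppiosutix/ → saadezuppiozudix.
Rule 2 (high vowel syncope): no segment meets the environment; /saadezuppiozudix/ is unchanged.
Rule 3 (final e-epenthesis): the form ends in the consonant /x/, so [e] is inserted word-finally. /saadezuppiozudix/ → saadezuppiozudixe.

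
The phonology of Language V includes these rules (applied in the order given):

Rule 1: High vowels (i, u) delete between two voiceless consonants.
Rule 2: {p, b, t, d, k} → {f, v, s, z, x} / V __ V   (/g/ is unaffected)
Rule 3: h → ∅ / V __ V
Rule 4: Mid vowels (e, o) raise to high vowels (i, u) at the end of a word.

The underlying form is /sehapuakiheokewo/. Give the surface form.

seafuakheoxewu

Rule 1 (high vowel syncope): /i/ is a high vowel flanked by voiceless consonants /k/ and /h/, so it deletes. /sehapuakiheokewo/ → sehapuakheokewo.
Rule 2 (intervocalic spirantization): /p/ is a stop between vowels /a/ and /u/, so it spirantizes to the fricative [f]. /k/ is a stop between vowels /o/ and /e/, so it spirantizes to the fricative [x]. /sehapuakheokewo/ → sehafuakheoxewo.
Rule 3 (intervocalic h-deletion): /h/ occurs between vowels /e/ and /a/, so it deletes. /sehafuakheoxewo/ → seafuakheoxewo.
Rule 4 (final vowel raising): /o/ is a mid vowel in word-final position, so it raises to [u]. /seafuakheoxewo/ → seafuakheoxewu.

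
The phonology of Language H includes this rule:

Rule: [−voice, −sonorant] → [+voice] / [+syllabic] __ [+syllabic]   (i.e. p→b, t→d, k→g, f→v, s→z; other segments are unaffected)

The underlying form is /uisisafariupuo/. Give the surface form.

uizizavariubuo

/s/ is a voiceless obstruent between vowels /i/ and /i/, so it voices to [z].
/s/ is a voiceless obstruent between vowels /i/ and /a/, so it voices to [z].
/f/ is a voiceless obstruent between vowels /a/ and /a/, so it voices to [v].
/p/ is a voiceless obstruent between vowels /u/ and /u/, so it voices to [b].
Surface form: [uizizavariubuo].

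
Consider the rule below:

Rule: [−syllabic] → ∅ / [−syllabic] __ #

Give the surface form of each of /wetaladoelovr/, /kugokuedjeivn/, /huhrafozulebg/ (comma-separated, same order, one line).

/wetaladoelovr/: /r/ is the second consonant of a word-final cluster /vr/, so it deletes. → [wetaladoelov].
/kugokuedjeivn/: /n/ is the second consonant of a word-final cluster /vn/, so it deletes. → [kugokuedjeiv].
/huhrafozulebg/: /g/ is the second consonant of a word-final cluster /bg/, so it deletes. → [huhrafozuleb].

wetaladoelov, kugokuedjeiv, huhrafozuleb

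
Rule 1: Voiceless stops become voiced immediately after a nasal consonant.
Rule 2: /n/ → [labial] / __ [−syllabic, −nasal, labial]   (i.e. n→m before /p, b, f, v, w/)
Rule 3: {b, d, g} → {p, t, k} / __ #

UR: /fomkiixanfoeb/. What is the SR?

fomgiixamfoep

Rule 1 (post-nasal voicing): /k/ is a voiceless stop immediately after the nasal /m/, so it voices to [g]. /fomkiixanfoeb/ → fomgiixanfoeb.
Rule 2 (nasal place assimilation): /n/ precedes the labial consonant /f/, so it assimilates in place to [m]. /fomgiixanfoeb/ → fomgiixamfoeb.
Rule 3 (final devoicing): /b/ is a voiced stop in word-final position, so it devoices to [p]. /fomgiixamfoeb/ → fomgiixamfoep.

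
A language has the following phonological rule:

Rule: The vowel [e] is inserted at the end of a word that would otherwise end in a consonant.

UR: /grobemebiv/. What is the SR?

the form ends in the consonant /v/, so [e] is inserted word-finally.
Surface form: [grobemebive].

grobemebive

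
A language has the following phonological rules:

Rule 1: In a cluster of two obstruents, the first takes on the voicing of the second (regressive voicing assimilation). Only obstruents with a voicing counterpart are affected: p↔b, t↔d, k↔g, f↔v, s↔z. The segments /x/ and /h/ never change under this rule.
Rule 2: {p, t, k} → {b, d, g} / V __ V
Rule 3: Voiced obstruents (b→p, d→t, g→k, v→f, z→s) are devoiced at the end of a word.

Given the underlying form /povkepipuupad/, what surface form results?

pofkebibuubat

Rule 1 (regressive voicing assimilation): /v/ precedes the voiceless obstruent /k/, so it devoices to [f] by assimilation. /povkepipuupad/ → pofkepipuupad.
Rule 2 (intervocalic voicing): /p/ is a voiceless stop between vowels /e/ and /i/, so it voices to [b]. /p/ is a voiceless stop between vowels /i/ and /u/, so it voices to [b]. /p/ is a voiceless stop between vowels /u/ and /a/, so it voices to [b]. /pofkepipuupad/ → pofkebibuubad.
Rule 3 (final devoicing): /d/ is a voiced obstruent in word-final position, so it devoices to [t]. /pofkebibuubad/ → pofkebibuubat.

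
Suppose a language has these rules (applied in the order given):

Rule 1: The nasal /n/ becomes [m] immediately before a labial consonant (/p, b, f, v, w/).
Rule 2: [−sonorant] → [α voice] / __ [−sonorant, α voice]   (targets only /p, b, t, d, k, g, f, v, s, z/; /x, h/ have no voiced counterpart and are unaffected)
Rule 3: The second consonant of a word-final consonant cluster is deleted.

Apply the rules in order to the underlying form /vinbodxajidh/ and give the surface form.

Rule 1 (nasal place assimilation): /n/ precedes the labial consonant /b/, so it assimilates in place to [m]. /vinbodxajidh/ → vimbodxajidh.
Rule 2 (regressive voicing assimilation): /d/ precedes the voiceless obstruent /x/, so it devoices to [t] by assimilation. /d/ precedes the voiceless obstruent /h/, so it devoices to [t] by assimilation. /vimbodxajidh/ → vimbotxajith.
Rule 3 (final cluster simplification): /h/ is the second consonant of a word-final cluster /th/, so it deletes. /vimbotxajith/ → vimbotxajit.

vimbotxajit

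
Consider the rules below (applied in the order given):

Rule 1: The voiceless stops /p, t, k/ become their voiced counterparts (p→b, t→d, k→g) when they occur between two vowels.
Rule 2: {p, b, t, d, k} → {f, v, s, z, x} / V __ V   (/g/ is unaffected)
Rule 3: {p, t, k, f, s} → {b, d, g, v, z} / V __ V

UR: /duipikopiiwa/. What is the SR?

duivigoviiwa

Rule 1 (intervocalic voicing): /p/ is a voiceless stop between vowels /i/ and /i/, so it voices to [b]. /k/ is a voiceless stop between vowels /i/ and /o/, so it voices to [g]. /p/ is a voiceless stop between vowels /o/ and /i/, so it voices to [b]. /duipikopiiwa/ → duibigobiiwa.
Rule 2 (intervocalic spirantization): /b/ is a stop between vowels /i/ and /i/, so it spirantizes to the fricative [v]. /b/ is a stop between vowels /o/ and /i/, so it spirantizes to the fricative [v]. /duibigobiiwa/ → duivigoviiwa.
Rule 3 (intervocalic voicing): no segment meets the environment; /duivigoviiwa/ is unchanged.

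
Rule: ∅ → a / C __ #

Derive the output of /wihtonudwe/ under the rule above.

No segment of /wihtonudwe/ meets the structural description of the rule, so the form surfaces unchanged.

wihtonudwe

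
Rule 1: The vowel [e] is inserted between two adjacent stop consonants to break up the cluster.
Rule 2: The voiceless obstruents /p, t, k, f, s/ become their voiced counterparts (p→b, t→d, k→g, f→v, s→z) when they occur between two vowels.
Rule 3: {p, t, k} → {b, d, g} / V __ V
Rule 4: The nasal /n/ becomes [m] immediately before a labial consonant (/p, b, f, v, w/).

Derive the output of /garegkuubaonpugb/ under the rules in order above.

garegeguubaompugeb

Rule 1 (stop-cluster e-epenthesis): /g/ and /k/ form a stop–stop cluster, so [e] is inserted between them. /g/ and /b/ form a stop–stop cluster, so [e] is inserted between them. /garegkuubaonpugb/ → garegekuubaonpugeb.
Rule 2 (intervocalic voicing): /k/ is a voiceless obstruent between vowels /e/ and /u/, so it voices to [g]. /garegekuubaonpugeb/ → garegeguubaonpugeb.
Rule 3 (intervocalic voicing): no segment meets the environment; /garegeguubaonpugeb/ is unchanged.
Rule 4 (nasal place assimilation): /n/ precedes the labial consonant /p/, so it assimilates in place to [m]. /garegeguubaonpugeb/ → garegeguubaompugeb.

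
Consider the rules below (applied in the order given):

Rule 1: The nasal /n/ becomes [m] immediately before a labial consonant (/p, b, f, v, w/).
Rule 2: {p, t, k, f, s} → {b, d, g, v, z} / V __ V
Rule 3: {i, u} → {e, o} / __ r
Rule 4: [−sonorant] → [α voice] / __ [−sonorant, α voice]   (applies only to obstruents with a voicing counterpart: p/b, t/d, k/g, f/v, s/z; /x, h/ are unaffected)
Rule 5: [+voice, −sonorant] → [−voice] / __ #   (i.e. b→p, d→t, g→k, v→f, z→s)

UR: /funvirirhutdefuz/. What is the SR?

Rule 1 (nasal place assimilation): /n/ precedes the labial consonant /v/, so it assimilates in place to [m]. /funvirirhutdefuz/ → fumvirirhutdefuz.
Rule 2 (intervocalic voicing): /f/ is a voiceless obstruent between vowels /e/ and /u/, so it voices to [v]. /fumvirirhutdefuz/ → fumvirirhutdevuz.
Rule 3 (pre-rhotic lowering): /i/ is a high vowel immediately before /r/, so it lowers to [e]. /i/ is a high vowel immediately before /r/, so it lowers to [e]. /fumvirirhutdevuz/ → fumvererhutdevuz.
Rule 4 (regressive voicing assimilation): /t/ precedes the voiced obstruent /d/, so it voices to [d] by assimilation. /fumvererhutdevuz/ → fumvererhuddevuz.
Rule 5 (final devoicing): /z/ is a voiced obstruent in word-final position, so it devoices to [s]. /fumvererhuddevuz/ → fumvererhuddevus.

fumvererhuddevus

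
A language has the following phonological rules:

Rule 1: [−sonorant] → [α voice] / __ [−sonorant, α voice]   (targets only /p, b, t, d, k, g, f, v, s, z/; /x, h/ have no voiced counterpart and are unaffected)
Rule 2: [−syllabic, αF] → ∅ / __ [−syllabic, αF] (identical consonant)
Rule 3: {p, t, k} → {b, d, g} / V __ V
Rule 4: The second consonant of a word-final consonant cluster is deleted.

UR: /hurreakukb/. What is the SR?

Rule 1 (regressive voicing assimilation): /k/ precedes the voiced obstruent /b/, so it voices to [g] by assimilation. /hurreakukb/ → hurreakugb.
Rule 2 (degemination): /rr/ is a geminate; the first /r/ deletes. /hurreakugb/ → hureakugb.
Rule 3 (intervocalic voicing): /k/ is a voiceless stop between vowels /a/ and /u/, so it voices to [g]. /hureakugb/ → hureagugb.
Rule 4 (final cluster simplification): /b/ is the second consonant of a word-final cluster /gb/, so it deletes. /hureagugb/ → hureagug.

hureagug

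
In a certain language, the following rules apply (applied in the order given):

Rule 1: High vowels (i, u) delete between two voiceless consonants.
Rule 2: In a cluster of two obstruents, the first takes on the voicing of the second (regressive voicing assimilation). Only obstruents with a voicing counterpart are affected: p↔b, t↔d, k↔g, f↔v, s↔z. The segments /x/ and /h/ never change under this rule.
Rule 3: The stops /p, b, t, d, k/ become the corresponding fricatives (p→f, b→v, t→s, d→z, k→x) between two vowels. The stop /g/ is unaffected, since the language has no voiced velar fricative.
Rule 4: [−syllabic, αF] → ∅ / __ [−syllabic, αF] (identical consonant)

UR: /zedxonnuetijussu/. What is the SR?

Rule 1 (high vowel syncope): no segment meets the environment; /zedxonnuetijussu/ is unchanged.
Rule 2 (regressive voicing assimilation): /d/ precedes the voiceless obstruent /x/, so it devoices to [t] by assimilation. /zedxonnuetijussu/ → zetxonnuetijussu.
Rule 3 (intervocalic spirantization): /t/ is a stop between vowels /e/ and /i/, so it spirantizes to the fricative [s]. /zetxonnuetijussu/ → zetxonnuesijussu.
Rule 4 (degemination): /nn/ is a geminate; the first /n/ deletes. /ss/ is a geminate; the first /s/ deletes. /zetxonnuesijussu/ → zetxonuesijusu.

zetxonuesijusu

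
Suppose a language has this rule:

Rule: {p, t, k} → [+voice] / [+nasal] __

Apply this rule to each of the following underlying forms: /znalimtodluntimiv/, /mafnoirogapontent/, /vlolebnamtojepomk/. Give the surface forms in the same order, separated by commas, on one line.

znalimdodlundimiv, mafnoirogapondend, vlolebnamdojepomg

/znalimtodluntimiv/: /t/ is a voiceless stop immediately after the nasal /m/, so it voices to [d]. /t/ is a voiceless stop immediately after the nasal /n/, so it voices to [d]. → [znalimdodlundimiv].
/mafnoirogapontent/: /t/ is a voiceless stop immediately after the nasal /n/, so it voices to [d]. /t/ is a voiceless stop immediately after the nasal /n/, so it voices to [d]. → [mafnoirogapondend].
/vlolebnamtojepomk/: /t/ is a voiceless stop immediately after the nasal /m/, so it voices to [d]. /k/ is a voiceless stop immediately after the nasal /m/, so it voices to [g]. → [vlolebnamdojepomg].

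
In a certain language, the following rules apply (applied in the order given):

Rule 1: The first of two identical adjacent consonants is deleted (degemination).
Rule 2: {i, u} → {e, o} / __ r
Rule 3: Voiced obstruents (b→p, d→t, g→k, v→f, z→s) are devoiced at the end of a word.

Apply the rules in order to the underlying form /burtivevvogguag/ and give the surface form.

bortivevoguak

Rule 1 (degemination): /vv/ is a geminate; the first /v/ deletes. /gg/ is a geminate; the first /g/ deletes. /burtivevvogguag/ → burtivevoguag.
Rule 2 (pre-rhotic lowering): /u/ is a high vowel immediately before /r/, so it lowers to [o]. /burtivevoguag/ → bortivevoguag.
Rule 3 (final devoicing): /g/ is a voiced obstruent in word-final position, so it devoices to [k]. /bortivevoguag/ → bortivevoguak.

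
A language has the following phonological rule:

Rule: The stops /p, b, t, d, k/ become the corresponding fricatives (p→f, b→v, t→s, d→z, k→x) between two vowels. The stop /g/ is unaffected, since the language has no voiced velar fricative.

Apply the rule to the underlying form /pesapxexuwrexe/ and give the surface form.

pesapxexuwrexe

No segment of /pesapxexuwrexe/ meets the structural description of the rule, so the form surfaces unchanged.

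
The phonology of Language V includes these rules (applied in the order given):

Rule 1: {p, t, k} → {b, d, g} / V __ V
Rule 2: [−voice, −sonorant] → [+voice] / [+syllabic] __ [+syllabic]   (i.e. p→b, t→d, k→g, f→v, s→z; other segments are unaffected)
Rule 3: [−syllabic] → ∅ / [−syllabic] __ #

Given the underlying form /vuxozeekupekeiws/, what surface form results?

vuxozeegubegeiw

Rule 1 (intervocalic voicing): /k/ is a voiceless stop between vowels /e/ and /u/, so it voices to [g]. /p/ is a voiceless stop between vowels /u/ and /e/, so it voices to [b]. /k/ is a voiceless stop between vowels /e/ and /e/, so it voices to [g]. /vuxozeekupekeiws/ → vuxozeegubegeiws.
Rule 2 (intervocalic voicing): no segment meets the environment; /vuxozeegubegeiws/ is unchanged.
Rule 3 (final cluster simplification): /s/ is the second consonant of a word-final cluster /ws/, so it deletes. /vuxozeegubegeiws/ → vuxozeegubegeiw.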